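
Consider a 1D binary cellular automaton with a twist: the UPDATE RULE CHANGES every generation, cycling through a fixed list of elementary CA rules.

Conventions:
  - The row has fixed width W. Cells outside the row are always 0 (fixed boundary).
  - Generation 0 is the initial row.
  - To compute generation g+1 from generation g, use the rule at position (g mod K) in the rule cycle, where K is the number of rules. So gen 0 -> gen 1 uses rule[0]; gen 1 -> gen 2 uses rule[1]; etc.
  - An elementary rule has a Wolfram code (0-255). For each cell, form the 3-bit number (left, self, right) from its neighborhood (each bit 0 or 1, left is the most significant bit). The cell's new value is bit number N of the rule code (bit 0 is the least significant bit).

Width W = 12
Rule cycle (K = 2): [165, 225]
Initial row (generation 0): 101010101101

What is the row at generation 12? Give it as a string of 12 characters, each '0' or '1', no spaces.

Gen 0: 101010101101
Gen 1 (rule 165): 111111110011
Gen 2 (rule 225): 011111110001
Gen 3 (rule 165): 001111100101
Gen 4 (rule 225): 100111100010
Gen 5 (rule 165): 100011001010
Gen 6 (rule 225): 001001000100
Gen 7 (rule 165): 101001010101
Gen 8 (rule 225): 010000101010
Gen 9 (rule 165): 010110111110
Gen 10 (rule 225): 001011011110
Gen 11 (rule 165): 101100101100
Gen 12 (rule 225): 010100010101

Answer: 010100010101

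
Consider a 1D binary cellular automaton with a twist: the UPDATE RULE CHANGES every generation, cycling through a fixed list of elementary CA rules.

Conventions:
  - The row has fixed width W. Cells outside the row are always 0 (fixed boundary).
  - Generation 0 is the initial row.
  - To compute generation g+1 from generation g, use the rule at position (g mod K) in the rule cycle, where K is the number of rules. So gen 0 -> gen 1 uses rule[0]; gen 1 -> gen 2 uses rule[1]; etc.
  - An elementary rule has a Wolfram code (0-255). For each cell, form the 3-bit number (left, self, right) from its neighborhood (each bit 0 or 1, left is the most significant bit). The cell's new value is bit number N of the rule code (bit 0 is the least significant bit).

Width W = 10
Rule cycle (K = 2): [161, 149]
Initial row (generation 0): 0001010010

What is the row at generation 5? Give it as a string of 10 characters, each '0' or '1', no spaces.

Answer: 0010000010

Derivation:
Gen 0: 0001010010
Gen 1 (rule 161): 1100100000
Gen 2 (rule 149): 0010111111
Gen 3 (rule 161): 1001011110
Gen 4 (rule 149): 1101001101
Gen 5 (rule 161): 0010000010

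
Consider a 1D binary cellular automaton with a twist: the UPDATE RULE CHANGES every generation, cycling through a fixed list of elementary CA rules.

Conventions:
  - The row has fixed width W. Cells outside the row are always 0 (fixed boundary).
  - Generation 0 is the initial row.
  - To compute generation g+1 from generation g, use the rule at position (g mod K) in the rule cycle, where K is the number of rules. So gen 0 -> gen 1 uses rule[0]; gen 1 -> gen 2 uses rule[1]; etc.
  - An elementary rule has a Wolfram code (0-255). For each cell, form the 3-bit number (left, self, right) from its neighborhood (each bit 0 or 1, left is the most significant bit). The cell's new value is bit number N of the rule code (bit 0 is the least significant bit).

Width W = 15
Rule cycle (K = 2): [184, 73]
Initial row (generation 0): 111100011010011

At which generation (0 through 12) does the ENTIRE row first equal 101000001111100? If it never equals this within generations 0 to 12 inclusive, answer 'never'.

Gen 0: 111100011010011
Gen 1 (rule 184): 111010010101010
Gen 2 (rule 73): 101000000000000
Gen 3 (rule 184): 010100000000000
Gen 4 (rule 73): 000001111111111
Gen 5 (rule 184): 000001111111110
Gen 6 (rule 73): 111101000000010
Gen 7 (rule 184): 111010100000001
Gen 8 (rule 73): 101000001111100
Gen 9 (rule 184): 010100001111010
Gen 10 (rule 73): 000001101001000
Gen 11 (rule 184): 000001010100100
Gen 12 (rule 73): 111100000000001

Answer: 8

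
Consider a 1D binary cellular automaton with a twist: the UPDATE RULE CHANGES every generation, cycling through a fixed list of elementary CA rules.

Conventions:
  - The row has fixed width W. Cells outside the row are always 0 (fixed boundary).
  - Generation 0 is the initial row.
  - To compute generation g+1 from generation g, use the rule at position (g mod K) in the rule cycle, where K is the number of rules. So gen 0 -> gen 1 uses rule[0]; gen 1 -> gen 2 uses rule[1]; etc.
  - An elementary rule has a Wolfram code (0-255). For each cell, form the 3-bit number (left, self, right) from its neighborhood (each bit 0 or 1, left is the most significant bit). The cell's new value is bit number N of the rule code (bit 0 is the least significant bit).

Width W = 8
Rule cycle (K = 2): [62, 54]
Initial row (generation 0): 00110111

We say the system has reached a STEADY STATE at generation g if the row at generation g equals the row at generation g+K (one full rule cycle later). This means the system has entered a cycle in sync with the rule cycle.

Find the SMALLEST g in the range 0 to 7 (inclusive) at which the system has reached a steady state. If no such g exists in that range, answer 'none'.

Answer: 4

Derivation:
Gen 0: 00110111
Gen 1 (rule 62): 01101100
Gen 2 (rule 54): 10010010
Gen 3 (rule 62): 11111111
Gen 4 (rule 54): 00000000
Gen 5 (rule 62): 00000000
Gen 6 (rule 54): 00000000
Gen 7 (rule 62): 00000000
Gen 8 (rule 54): 00000000
Gen 9 (rule 62): 00000000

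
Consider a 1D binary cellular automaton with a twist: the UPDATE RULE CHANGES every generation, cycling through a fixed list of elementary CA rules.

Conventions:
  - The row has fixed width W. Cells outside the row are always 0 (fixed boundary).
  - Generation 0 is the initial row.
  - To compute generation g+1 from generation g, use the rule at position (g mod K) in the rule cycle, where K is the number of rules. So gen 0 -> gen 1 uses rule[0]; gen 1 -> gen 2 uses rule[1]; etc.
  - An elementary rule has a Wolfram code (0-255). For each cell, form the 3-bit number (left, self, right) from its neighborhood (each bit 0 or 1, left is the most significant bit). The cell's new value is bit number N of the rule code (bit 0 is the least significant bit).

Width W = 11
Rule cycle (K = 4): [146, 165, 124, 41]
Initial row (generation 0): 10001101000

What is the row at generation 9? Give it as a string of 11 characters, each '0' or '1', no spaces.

Gen 0: 10001101000
Gen 1 (rule 146): 01010000100
Gen 2 (rule 165): 01110110101
Gen 3 (rule 124): 01011111111
Gen 4 (rule 41): 00110000000
Gen 5 (rule 146): 01001000000
Gen 6 (rule 165): 01001011111
Gen 7 (rule 124): 01101110001
Gen 8 (rule 41): 01011000100
Gen 9 (rule 146): 10000101010

Answer: 10000101010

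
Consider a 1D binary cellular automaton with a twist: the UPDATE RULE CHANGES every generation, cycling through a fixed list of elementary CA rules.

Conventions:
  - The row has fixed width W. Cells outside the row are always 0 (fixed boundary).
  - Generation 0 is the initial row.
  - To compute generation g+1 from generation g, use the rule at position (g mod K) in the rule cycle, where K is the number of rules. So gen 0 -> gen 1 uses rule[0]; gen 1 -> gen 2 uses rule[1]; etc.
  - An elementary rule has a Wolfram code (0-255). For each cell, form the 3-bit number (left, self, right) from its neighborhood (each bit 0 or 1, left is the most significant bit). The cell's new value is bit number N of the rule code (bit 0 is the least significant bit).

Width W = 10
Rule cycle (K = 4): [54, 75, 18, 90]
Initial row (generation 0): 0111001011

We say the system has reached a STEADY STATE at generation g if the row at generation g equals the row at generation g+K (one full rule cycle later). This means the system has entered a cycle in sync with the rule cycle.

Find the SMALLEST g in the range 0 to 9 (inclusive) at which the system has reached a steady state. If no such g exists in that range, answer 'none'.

Answer: none

Derivation:
Gen 0: 0111001011
Gen 1 (rule 54): 1000111100
Gen 2 (rule 75): 0011100101
Gen 3 (rule 18): 0100011000
Gen 4 (rule 90): 1010111100
Gen 5 (rule 54): 1111000010
Gen 6 (rule 75): 1001011100
Gen 7 (rule 18): 0110000010
Gen 8 (rule 90): 1111000101
Gen 9 (rule 54): 0000101111
Gen 10 (rule 75): 1111001001
Gen 11 (rule 18): 0000110110
Gen 12 (rule 90): 0001110111
Gen 13 (rule 54): 0010001000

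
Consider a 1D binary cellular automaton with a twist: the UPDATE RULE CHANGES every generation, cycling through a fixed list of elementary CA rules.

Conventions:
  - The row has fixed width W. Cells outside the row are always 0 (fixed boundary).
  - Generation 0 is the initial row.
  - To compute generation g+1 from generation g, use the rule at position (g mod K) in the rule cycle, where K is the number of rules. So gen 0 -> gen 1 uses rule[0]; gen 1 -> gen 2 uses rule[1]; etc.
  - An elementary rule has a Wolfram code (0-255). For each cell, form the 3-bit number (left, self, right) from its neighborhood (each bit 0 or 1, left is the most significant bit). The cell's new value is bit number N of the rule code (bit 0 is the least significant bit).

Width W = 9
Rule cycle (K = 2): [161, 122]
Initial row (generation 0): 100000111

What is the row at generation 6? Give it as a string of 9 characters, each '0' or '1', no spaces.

Gen 0: 100000111
Gen 1 (rule 161): 001110010
Gen 2 (rule 122): 011011101
Gen 3 (rule 161): 000101010
Gen 4 (rule 122): 001010101
Gen 5 (rule 161): 100101010
Gen 6 (rule 122): 011010101

Answer: 011010101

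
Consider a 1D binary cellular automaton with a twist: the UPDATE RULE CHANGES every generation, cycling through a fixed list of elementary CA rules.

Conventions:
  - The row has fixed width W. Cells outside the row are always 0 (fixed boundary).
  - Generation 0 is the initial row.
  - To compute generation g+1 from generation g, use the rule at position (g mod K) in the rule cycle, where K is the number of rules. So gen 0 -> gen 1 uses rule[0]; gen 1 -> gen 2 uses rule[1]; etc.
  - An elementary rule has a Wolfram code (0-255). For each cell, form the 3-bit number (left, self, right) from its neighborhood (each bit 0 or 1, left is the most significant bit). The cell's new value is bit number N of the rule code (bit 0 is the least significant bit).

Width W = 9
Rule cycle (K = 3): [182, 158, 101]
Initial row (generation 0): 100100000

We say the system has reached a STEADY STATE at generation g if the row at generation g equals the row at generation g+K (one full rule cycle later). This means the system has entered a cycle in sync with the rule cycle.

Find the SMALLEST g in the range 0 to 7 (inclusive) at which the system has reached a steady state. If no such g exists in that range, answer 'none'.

Answer: none

Derivation:
Gen 0: 100100000
Gen 1 (rule 182): 111110000
Gen 2 (rule 158): 111101000
Gen 3 (rule 101): 000111011
Gen 4 (rule 182): 001010100
Gen 5 (rule 158): 011010110
Gen 6 (rule 101): 001111010
Gen 7 (rule 182): 010110111
Gen 8 (rule 158): 110100110
Gen 9 (rule 101): 011100010
Gen 10 (rule 182): 101010111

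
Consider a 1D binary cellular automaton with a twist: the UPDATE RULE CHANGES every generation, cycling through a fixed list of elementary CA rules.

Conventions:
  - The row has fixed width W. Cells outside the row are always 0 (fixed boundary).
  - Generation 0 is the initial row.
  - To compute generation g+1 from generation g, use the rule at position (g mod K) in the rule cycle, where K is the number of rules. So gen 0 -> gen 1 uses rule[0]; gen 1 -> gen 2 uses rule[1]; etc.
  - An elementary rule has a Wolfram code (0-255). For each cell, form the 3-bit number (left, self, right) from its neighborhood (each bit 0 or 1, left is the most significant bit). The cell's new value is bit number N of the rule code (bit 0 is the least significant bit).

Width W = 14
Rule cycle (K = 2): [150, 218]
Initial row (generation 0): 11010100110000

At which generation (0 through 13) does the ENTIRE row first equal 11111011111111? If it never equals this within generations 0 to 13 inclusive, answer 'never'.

Gen 0: 11010100110000
Gen 1 (rule 150): 00010111001000
Gen 2 (rule 218): 00100111110100
Gen 3 (rule 150): 01111011100110
Gen 4 (rule 218): 11111011111111
Gen 5 (rule 150): 01110001111110
Gen 6 (rule 218): 11111011111111
Gen 7 (rule 150): 01110001111110
Gen 8 (rule 218): 11111011111111
Gen 9 (rule 150): 01110001111110
Gen 10 (rule 218): 11111011111111
Gen 11 (rule 150): 01110001111110
Gen 12 (rule 218): 11111011111111
Gen 13 (rule 150): 01110001111110

Answer: 4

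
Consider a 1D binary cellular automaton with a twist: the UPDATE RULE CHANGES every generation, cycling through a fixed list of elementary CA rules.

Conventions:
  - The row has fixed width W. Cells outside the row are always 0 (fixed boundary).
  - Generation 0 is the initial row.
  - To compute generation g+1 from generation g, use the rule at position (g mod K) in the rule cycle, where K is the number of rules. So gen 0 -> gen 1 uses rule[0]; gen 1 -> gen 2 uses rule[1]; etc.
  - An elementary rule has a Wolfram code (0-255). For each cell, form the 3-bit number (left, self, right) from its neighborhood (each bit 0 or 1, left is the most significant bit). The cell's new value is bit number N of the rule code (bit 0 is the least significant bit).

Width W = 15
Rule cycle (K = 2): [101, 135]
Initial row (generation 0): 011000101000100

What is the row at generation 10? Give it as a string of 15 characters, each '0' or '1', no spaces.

Gen 0: 011000101000100
Gen 1 (rule 101): 001010111010101
Gen 2 (rule 135): 111010010010101
Gen 3 (rule 101): 001110010011111
Gen 4 (rule 135): 110100110101110
Gen 5 (rule 101): 011100011110010
Gen 6 (rule 135): 101001101100110
Gen 7 (rule 101): 111000110100010
Gen 8 (rule 135): 010011000101110
Gen 9 (rule 101): 010001010110010
Gen 10 (rule 135): 110111010000110

Answer: 110111010000110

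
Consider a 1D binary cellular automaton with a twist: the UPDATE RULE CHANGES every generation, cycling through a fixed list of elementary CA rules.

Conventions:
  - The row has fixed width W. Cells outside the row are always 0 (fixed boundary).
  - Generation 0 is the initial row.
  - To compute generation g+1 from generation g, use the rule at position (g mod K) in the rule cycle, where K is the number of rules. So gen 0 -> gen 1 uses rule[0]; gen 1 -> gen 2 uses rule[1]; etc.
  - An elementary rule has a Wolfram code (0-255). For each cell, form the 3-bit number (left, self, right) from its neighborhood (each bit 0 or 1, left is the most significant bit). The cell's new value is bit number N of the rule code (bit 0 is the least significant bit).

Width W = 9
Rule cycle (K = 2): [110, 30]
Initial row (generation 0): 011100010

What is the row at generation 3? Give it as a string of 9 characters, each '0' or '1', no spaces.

Gen 0: 011100010
Gen 1 (rule 110): 110100110
Gen 2 (rule 30): 100111101
Gen 3 (rule 110): 101100111

Answer: 101100111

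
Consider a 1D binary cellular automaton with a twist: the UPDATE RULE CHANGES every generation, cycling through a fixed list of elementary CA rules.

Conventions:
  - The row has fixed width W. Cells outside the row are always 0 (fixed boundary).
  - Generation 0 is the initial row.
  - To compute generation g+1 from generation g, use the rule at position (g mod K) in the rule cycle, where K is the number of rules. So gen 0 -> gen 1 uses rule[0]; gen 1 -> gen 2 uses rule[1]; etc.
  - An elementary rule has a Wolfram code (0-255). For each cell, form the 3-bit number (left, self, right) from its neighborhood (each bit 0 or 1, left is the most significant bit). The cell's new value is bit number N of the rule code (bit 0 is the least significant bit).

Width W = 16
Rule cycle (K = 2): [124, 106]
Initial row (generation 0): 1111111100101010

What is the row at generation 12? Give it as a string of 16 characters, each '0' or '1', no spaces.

Gen 0: 1111111100101010
Gen 1 (rule 124): 1000000110111111
Gen 2 (rule 106): 0000001111100001
Gen 3 (rule 124): 0000001000110001
Gen 4 (rule 106): 0000010001110010
Gen 5 (rule 124): 0000011001011011
Gen 6 (rule 106): 0000111010111111
Gen 7 (rule 124): 0000101111100001
Gen 8 (rule 106): 0001011000100010
Gen 9 (rule 124): 0001111100110011
Gen 10 (rule 106): 0011000101110111
Gen 11 (rule 124): 0011100111011101
Gen 12 (rule 106): 0110101101110110

Answer: 0110101101110110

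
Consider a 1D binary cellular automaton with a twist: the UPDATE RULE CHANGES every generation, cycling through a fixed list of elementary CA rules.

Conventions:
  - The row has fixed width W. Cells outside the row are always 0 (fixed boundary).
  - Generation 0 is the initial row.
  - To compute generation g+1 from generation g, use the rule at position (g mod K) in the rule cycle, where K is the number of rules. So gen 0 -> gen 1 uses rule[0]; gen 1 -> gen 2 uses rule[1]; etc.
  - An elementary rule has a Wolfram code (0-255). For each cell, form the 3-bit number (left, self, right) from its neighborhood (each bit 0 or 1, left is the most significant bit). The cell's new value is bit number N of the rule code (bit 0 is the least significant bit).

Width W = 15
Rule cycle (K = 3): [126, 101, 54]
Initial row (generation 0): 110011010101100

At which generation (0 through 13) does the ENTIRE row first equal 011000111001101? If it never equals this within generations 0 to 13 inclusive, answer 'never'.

Answer: never

Derivation:
Gen 0: 110011010101100
Gen 1 (rule 126): 111111111111110
Gen 2 (rule 101): 000000000000010
Gen 3 (rule 54): 000000000000111
Gen 4 (rule 126): 000000000001101
Gen 5 (rule 101): 111111111100111
Gen 6 (rule 54): 000000000011000
Gen 7 (rule 126): 000000000111100
Gen 8 (rule 101): 111111110000101
Gen 9 (rule 54): 000000001001111
Gen 10 (rule 126): 000000011111001
Gen 11 (rule 101): 111111000001001
Gen 12 (rule 54): 000000100011111
Gen 13 (rule 126): 000001110110001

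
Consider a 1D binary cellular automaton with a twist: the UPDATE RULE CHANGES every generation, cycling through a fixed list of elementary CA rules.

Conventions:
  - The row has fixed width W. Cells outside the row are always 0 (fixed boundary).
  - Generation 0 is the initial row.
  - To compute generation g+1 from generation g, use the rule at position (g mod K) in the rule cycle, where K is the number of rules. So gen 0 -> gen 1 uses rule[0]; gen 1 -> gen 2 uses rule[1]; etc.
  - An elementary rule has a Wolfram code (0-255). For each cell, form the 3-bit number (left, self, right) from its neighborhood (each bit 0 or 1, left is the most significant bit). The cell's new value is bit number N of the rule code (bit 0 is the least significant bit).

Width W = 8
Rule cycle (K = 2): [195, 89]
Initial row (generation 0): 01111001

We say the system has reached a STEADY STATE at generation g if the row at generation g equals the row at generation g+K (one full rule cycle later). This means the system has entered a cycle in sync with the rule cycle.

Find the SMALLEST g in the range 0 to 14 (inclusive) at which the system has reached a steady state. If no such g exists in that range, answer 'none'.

Gen 0: 01111001
Gen 1 (rule 195): 10111010
Gen 2 (rule 89): 00101001
Gen 3 (rule 195): 11000010
Gen 4 (rule 89): 11111001
Gen 5 (rule 195): 01111010
Gen 6 (rule 89): 01001001
Gen 7 (rule 195): 10010010
Gen 8 (rule 89): 01001001
Gen 9 (rule 195): 10010010
Gen 10 (rule 89): 01001001
Gen 11 (rule 195): 10010010
Gen 12 (rule 89): 01001001
Gen 13 (rule 195): 10010010
Gen 14 (rule 89): 01001001
Gen 15 (rule 195): 10010010
Gen 16 (rule 89): 01001001

Answer: 6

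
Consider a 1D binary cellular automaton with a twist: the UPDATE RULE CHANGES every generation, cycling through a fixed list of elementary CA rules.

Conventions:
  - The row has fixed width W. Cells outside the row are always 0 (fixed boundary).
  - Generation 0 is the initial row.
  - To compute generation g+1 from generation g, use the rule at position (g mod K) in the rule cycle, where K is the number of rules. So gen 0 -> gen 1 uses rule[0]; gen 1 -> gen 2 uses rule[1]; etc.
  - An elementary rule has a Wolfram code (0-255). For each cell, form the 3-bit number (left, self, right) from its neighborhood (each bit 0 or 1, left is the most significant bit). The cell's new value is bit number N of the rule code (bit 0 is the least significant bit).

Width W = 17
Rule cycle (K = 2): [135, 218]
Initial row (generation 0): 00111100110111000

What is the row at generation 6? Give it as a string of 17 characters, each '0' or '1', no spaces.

Gen 0: 00111100110111000
Gen 1 (rule 135): 11011001000010011
Gen 2 (rule 218): 11011110100101111
Gen 3 (rule 135): 00001100101100110
Gen 4 (rule 218): 00011111001111111
Gen 5 (rule 135): 11101110010111110
Gen 6 (rule 218): 11101111100111111

Answer: 11101111100111111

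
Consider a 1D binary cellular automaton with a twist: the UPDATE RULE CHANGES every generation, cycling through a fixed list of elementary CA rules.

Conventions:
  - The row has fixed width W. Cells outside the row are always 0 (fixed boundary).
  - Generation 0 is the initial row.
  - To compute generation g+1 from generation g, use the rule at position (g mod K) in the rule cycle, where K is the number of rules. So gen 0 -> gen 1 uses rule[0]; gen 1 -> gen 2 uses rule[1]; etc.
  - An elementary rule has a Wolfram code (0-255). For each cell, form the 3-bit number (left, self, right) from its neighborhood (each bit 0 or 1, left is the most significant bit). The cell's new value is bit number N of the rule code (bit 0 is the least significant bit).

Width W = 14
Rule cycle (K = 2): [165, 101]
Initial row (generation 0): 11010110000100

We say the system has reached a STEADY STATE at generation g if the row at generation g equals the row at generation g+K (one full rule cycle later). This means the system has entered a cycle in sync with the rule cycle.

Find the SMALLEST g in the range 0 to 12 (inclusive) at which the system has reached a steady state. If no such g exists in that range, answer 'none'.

Answer: none

Derivation:
Gen 0: 11010110000100
Gen 1 (rule 165): 00111000110101
Gen 2 (rule 101): 10001010011111
Gen 3 (rule 165): 10101110001110
Gen 4 (rule 101): 11110010100010
Gen 5 (rule 165): 01100011101010
Gen 6 (rule 101): 00101000111110
Gen 7 (rule 165): 10111010011100
Gen 8 (rule 101): 11001110000101
Gen 9 (rule 165): 00000100110111
Gen 10 (rule 101): 11110100011001
Gen 11 (rule 165): 01101101000001
Gen 12 (rule 101): 00110111011101
Gen 13 (rule 165): 10001010101011
Gen 14 (rule 101): 10101111111101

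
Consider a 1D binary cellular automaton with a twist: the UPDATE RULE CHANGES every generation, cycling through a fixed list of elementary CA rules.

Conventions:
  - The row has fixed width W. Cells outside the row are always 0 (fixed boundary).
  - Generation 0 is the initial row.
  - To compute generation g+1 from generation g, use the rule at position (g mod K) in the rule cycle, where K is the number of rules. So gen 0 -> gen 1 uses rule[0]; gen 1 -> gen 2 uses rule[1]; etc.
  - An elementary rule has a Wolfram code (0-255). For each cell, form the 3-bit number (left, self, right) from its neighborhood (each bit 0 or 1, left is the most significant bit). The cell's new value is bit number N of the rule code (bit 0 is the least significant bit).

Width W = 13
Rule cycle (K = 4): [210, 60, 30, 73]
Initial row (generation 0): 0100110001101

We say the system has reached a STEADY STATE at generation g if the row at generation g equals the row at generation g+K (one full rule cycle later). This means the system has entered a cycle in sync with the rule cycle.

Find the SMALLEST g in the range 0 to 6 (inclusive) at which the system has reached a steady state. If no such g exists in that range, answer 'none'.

Gen 0: 0100110001101
Gen 1 (rule 210): 1011011010100
Gen 2 (rule 60): 1110110111110
Gen 3 (rule 30): 1000100100001
Gen 4 (rule 73): 0010000001100
Gen 5 (rule 210): 0101000010110
Gen 6 (rule 60): 0111100011101
Gen 7 (rule 30): 1100010110001
Gen 8 (rule 73): 1101000110100
Gen 9 (rule 210): 0100101010010
Gen 10 (rule 60): 0110111111011

Answer: none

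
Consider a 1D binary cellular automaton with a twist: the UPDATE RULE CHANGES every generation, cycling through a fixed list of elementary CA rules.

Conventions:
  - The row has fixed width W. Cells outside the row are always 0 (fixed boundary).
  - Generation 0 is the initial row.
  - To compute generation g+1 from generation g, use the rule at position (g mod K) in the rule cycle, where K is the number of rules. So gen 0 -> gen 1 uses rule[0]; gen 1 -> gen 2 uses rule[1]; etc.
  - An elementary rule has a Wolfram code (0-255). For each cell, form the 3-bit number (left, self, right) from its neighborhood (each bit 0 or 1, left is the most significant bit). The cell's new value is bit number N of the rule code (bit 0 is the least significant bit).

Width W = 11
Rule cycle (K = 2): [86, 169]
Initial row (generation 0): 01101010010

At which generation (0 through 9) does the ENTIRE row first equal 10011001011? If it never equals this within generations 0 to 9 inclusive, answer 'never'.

Gen 0: 01101010010
Gen 1 (rule 86): 10101011111
Gen 2 (rule 169): 01010111110
Gen 3 (rule 86): 11010000011
Gen 4 (rule 169): 10100111010
Gen 5 (rule 86): 10111001011
Gen 6 (rule 169): 01110000110
Gen 7 (rule 86): 10011001011
Gen 8 (rule 169): 00010000110
Gen 9 (rule 86): 00111001011

Answer: 7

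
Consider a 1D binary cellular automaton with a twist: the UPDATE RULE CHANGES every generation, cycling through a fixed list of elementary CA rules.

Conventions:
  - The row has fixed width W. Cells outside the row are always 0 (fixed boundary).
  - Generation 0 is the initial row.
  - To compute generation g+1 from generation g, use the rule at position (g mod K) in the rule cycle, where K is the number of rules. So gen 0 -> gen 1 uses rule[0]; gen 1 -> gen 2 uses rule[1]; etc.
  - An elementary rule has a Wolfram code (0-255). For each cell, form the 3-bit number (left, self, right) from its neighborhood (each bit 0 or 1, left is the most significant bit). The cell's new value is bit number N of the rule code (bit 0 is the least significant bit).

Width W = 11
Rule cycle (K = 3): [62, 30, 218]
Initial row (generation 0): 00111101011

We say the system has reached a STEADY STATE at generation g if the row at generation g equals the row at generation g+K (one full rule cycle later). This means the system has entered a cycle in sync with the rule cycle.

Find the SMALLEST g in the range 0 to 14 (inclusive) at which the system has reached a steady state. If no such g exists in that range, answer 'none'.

Answer: none

Derivation:
Gen 0: 00111101011
Gen 1 (rule 62): 01100011110
Gen 2 (rule 30): 11010110001
Gen 3 (rule 218): 11000111010
Gen 4 (rule 62): 10101100111
Gen 5 (rule 30): 10101011100
Gen 6 (rule 218): 00000011110
Gen 7 (rule 62): 00000110001
Gen 8 (rule 30): 00001101011
Gen 9 (rule 218): 00011100011
Gen 10 (rule 62): 00110010110
Gen 11 (rule 30): 01101110101
Gen 12 (rule 218): 11101110000
Gen 13 (rule 62): 10011001000
Gen 14 (rule 30): 11110111100
Gen 15 (rule 218): 11110111110
Gen 16 (rule 62): 10001100001
Gen 17 (rule 30): 11011010011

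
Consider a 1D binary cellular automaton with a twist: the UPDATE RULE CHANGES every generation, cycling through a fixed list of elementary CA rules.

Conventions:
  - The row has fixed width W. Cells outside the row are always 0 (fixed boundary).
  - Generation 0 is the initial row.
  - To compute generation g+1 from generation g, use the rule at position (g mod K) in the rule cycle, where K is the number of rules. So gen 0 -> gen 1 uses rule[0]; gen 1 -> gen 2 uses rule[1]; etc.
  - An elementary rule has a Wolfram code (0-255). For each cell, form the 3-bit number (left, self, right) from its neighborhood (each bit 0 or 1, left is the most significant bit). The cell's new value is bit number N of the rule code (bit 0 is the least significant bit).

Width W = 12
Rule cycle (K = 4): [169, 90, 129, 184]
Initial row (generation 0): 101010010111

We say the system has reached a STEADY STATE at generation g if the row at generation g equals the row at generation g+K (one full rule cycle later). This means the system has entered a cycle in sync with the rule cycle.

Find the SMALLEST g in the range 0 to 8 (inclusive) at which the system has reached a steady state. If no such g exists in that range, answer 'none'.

Answer: none

Derivation:
Gen 0: 101010010111
Gen 1 (rule 169): 010100001110
Gen 2 (rule 90): 100010011011
Gen 3 (rule 129): 001000000000
Gen 4 (rule 184): 000100000000
Gen 5 (rule 169): 110001111111
Gen 6 (rule 90): 111011000001
Gen 7 (rule 129): 010000011100
Gen 8 (rule 184): 001000011010
Gen 9 (rule 169): 100011010100
Gen 10 (rule 90): 010111000010
Gen 11 (rule 129): 000010011000
Gen 12 (rule 184): 000001010100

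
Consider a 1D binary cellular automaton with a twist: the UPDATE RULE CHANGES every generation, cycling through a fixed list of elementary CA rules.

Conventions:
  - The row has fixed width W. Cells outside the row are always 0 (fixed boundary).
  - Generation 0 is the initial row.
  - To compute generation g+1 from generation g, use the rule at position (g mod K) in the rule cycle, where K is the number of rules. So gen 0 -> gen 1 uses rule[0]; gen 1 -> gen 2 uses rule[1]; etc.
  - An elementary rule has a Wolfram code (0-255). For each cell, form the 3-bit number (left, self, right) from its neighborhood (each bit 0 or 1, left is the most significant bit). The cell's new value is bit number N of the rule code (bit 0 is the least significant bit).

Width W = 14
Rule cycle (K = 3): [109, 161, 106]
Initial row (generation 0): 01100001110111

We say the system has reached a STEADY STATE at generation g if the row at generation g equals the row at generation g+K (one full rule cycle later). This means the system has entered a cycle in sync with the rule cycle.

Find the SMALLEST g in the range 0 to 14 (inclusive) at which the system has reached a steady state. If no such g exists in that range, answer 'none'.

Gen 0: 01100001110111
Gen 1 (rule 109): 01101101011101
Gen 2 (rule 161): 00010010101010
Gen 3 (rule 106): 00100101010100
Gen 4 (rule 109): 10100111111101
Gen 5 (rule 161): 01000011111010
Gen 6 (rule 106): 10000110001100
Gen 7 (rule 109): 10110110101101
Gen 8 (rule 161): 01001001010010
Gen 9 (rule 106): 10010010100100
Gen 10 (rule 109): 10010011100101
Gen 11 (rule 161): 00000001000010
Gen 12 (rule 106): 00000010000100
Gen 13 (rule 109): 11111010110101
Gen 14 (rule 161): 01110101001010
Gen 15 (rule 106): 11011010010100
Gen 16 (rule 109): 11111110011101
Gen 17 (rule 161): 01111100001010

Answer: none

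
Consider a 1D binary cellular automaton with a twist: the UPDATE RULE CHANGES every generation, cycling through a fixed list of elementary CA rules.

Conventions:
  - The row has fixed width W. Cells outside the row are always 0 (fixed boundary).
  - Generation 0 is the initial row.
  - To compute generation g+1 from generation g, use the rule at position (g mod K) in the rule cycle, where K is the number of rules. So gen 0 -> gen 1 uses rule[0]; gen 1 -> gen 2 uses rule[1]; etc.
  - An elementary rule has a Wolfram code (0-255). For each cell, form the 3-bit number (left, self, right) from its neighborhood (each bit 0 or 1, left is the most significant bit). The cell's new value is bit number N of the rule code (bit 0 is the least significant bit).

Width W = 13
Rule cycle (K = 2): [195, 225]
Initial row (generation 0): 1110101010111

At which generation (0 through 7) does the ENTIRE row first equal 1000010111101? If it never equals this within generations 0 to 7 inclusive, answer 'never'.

Answer: 5

Derivation:
Gen 0: 1110101010111
Gen 1 (rule 195): 0110000000011
Gen 2 (rule 225): 0010111111001
Gen 3 (rule 195): 1100011111010
Gen 4 (rule 225): 0101001111100
Gen 5 (rule 195): 1000010111101
Gen 6 (rule 225): 0011001011110
Gen 7 (rule 195): 1101010001110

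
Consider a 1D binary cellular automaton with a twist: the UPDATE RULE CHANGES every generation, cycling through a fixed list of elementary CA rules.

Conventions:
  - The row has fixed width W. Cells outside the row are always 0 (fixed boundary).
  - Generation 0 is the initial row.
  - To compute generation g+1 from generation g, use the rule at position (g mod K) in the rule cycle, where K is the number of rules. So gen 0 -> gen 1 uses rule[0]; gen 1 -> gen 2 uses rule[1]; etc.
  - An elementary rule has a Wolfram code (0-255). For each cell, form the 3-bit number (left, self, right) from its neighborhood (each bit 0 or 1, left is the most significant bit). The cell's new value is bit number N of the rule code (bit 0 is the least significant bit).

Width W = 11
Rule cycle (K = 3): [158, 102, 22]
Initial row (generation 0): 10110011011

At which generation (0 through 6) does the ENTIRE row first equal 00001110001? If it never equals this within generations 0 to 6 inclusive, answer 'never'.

Gen 0: 10110011011
Gen 1 (rule 158): 10101110010
Gen 2 (rule 102): 11110010110
Gen 3 (rule 22): 00001110001
Gen 4 (rule 158): 00011101011
Gen 5 (rule 102): 00100111101
Gen 6 (rule 22): 01111000001

Answer: 3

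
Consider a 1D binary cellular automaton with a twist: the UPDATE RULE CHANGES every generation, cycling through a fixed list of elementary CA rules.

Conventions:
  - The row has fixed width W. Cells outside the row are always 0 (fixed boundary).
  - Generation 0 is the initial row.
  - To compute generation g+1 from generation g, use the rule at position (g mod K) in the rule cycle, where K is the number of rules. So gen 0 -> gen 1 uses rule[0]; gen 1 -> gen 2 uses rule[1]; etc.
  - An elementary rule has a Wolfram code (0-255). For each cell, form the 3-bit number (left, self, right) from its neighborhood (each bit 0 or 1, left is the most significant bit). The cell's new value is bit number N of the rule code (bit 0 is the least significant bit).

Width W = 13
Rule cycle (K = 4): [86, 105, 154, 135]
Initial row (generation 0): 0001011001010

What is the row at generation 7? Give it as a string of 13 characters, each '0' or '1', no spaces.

Gen 0: 0001011001010
Gen 1 (rule 86): 0011001111011
Gen 2 (rule 105): 1011001001111
Gen 3 (rule 154): 0010110111110
Gen 4 (rule 135): 1110000011100
Gen 5 (rule 86): 0011000100110
Gen 6 (rule 105): 1011010000110
Gen 7 (rule 154): 0010001001101

Answer: 0010001001101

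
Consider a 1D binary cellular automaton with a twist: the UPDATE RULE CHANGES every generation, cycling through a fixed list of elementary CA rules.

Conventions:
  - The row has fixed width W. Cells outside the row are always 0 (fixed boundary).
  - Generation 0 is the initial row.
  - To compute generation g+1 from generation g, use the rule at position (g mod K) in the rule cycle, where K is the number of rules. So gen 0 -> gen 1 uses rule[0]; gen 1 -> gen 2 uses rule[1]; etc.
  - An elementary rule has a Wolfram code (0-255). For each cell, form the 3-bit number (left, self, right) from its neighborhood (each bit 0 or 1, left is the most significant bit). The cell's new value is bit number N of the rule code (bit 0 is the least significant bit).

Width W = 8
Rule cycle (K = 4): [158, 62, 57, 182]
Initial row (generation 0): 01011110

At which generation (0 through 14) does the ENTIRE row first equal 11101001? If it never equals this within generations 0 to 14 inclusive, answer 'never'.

Answer: never

Derivation:
Gen 0: 01011110
Gen 1 (rule 158): 11011101
Gen 2 (rule 62): 10110011
Gen 3 (rule 57): 01101010
Gen 4 (rule 182): 10011111
Gen 5 (rule 158): 11111110
Gen 6 (rule 62): 10000001
Gen 7 (rule 57): 01111100
Gen 8 (rule 182): 10111010
Gen 9 (rule 158): 10110011
Gen 10 (rule 62): 11101110
Gen 11 (rule 57): 10011001
Gen 12 (rule 182): 11100111
Gen 13 (rule 158): 11011110
Gen 14 (rule 62): 10110001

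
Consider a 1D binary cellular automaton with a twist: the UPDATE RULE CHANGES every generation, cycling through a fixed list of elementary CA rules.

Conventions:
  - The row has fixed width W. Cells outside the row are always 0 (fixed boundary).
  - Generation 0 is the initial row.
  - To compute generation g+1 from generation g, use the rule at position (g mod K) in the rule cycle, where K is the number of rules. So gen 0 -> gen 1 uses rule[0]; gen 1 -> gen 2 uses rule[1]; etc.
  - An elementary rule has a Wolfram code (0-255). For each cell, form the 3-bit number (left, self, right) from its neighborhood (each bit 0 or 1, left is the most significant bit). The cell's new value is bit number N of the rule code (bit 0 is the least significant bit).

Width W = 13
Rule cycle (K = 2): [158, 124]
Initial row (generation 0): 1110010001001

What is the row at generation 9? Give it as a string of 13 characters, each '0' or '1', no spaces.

Gen 0: 1110010001001
Gen 1 (rule 158): 1101111011111
Gen 2 (rule 124): 1111001110001
Gen 3 (rule 158): 1110111101011
Gen 4 (rule 124): 1011100111111
Gen 5 (rule 158): 1011011111110
Gen 6 (rule 124): 1111110000011
Gen 7 (rule 158): 1111101000110
Gen 8 (rule 124): 1000111100111
Gen 9 (rule 158): 1101111011110

Answer: 1101111011110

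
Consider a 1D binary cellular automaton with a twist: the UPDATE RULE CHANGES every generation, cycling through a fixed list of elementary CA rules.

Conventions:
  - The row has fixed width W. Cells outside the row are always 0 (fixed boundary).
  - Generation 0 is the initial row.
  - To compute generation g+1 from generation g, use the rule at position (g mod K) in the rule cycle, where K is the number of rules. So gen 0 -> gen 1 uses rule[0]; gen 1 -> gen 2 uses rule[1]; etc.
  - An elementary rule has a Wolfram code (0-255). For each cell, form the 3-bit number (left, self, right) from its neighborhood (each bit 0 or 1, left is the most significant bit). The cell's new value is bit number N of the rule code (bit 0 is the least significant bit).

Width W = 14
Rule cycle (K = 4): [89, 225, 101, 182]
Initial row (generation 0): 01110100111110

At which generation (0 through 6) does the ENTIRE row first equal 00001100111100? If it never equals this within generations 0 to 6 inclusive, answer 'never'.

Answer: 6

Derivation:
Gen 0: 01110100111110
Gen 1 (rule 89): 01010010100011
Gen 2 (rule 225): 00100001001001
Gen 3 (rule 101): 10101101001001
Gen 4 (rule 182): 11110011111111
Gen 5 (rule 89): 10011010000001
Gen 6 (rule 225): 00001100111100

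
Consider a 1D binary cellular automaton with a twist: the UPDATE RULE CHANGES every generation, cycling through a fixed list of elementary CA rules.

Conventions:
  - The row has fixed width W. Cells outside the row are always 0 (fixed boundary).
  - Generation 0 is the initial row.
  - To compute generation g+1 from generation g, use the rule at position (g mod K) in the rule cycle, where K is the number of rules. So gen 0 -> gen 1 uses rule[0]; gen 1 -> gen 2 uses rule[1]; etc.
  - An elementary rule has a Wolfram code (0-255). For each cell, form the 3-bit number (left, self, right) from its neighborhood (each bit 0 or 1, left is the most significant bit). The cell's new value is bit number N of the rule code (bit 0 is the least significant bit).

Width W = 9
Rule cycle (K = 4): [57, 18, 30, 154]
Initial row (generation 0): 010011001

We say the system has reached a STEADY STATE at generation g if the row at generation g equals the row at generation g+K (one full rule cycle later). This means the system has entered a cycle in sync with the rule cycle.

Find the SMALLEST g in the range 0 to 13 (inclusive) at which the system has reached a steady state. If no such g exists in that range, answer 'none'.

Gen 0: 010011001
Gen 1 (rule 57): 001010100
Gen 2 (rule 18): 010000010
Gen 3 (rule 30): 111000111
Gen 4 (rule 154): 110101110
Gen 5 (rule 57): 101011001
Gen 6 (rule 18): 000000110
Gen 7 (rule 30): 000001101
Gen 8 (rule 154): 000011000
Gen 9 (rule 57): 111010111
Gen 10 (rule 18): 000000000
Gen 11 (rule 30): 000000000
Gen 12 (rule 154): 000000000
Gen 13 (rule 57): 111111111
Gen 14 (rule 18): 000000000
Gen 15 (rule 30): 000000000
Gen 16 (rule 154): 000000000
Gen 17 (rule 57): 111111111

Answer: 10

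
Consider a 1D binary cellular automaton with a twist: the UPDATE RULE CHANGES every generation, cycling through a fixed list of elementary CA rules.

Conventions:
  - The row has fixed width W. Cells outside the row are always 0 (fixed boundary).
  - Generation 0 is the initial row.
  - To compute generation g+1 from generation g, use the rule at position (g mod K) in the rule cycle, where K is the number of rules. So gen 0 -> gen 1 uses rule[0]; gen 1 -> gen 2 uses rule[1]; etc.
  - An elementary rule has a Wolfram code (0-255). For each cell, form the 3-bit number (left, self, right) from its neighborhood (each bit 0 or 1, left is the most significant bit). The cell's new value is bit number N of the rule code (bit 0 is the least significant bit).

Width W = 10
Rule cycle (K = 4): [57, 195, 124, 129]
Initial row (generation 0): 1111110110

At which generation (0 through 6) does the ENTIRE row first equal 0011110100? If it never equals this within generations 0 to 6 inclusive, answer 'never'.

Answer: 2

Derivation:
Gen 0: 1111110110
Gen 1 (rule 57): 1000001101
Gen 2 (rule 195): 0011110100
Gen 3 (rule 124): 0010011110
Gen 4 (rule 129): 1000001100
Gen 5 (rule 57): 0111101011
Gen 6 (rule 195): 1011100001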